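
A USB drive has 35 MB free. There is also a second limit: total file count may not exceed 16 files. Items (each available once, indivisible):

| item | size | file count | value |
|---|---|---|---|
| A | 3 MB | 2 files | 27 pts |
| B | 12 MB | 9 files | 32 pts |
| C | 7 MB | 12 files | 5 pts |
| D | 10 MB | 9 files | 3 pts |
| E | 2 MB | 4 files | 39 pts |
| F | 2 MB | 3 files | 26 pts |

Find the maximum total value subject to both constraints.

98 pts

Feasible sets respecting both limits:
- A+B+E: size 17, file count 15, value 98
- B+E+F: size 16, file count 16, value 97
- A+E+F: size 7, file count 9, value 92
Best: 98 pts.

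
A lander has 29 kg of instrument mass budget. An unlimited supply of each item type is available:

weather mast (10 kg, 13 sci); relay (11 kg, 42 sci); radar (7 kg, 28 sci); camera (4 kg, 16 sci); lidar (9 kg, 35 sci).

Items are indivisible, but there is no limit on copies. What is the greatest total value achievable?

116 sci

Best value-per-unit is radar at 28/7; filling with it alone gives 4×28 = 112.
Optimal mix: 3×radar + 2×camera → mass 29, value 116.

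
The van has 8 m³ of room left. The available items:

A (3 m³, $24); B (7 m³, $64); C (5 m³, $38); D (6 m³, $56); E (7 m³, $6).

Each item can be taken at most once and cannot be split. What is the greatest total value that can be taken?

$64

This is a 0/1 knapsack; check combinations near the capacity.
- B: volume 7, value 64
- A+C: volume 3+5=8, value 24+38=62
- D: volume 6, value 56
Best: $64.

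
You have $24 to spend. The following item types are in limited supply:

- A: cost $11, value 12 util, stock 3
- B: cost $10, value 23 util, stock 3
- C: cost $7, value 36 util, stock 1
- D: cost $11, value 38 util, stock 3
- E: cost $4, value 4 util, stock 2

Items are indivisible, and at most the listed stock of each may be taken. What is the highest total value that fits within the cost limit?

78 util

Best selections within cost 24 and stock limits:
- 1×C + 1×D + 1×E: cost 22, value 78
- 2×D: cost 22, value 76
- 1×C + 1×D: cost 18, value 74
Best: 78 util.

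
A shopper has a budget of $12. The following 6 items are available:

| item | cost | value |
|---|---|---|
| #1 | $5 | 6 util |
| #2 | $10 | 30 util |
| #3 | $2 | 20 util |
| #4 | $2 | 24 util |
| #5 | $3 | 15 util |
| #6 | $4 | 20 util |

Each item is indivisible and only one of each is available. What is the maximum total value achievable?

79 util

Check high-value combinations within $12:
- #3+#4+#5+#6: cost 2+2+3+4=11, value 20+24+15+20=79
- #1+#3+#4+#5: cost 5+2+2+3=12, value 6+20+24+15=65
- #3+#4+#6: cost 2+2+4=8, value 20+24+20=64
Best: 79 util.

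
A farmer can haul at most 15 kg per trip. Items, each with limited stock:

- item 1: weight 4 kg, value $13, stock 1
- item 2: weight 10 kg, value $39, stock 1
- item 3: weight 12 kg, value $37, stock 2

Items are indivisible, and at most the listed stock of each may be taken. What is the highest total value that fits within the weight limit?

$52

Best selections within weight 15 and stock limits:
- 1×item 1 + 1×item 2: weight 14, value 52
- 1×item 2: weight 10, value 39
- 1×item 3: weight 12, value 37
- 1×item 1: weight 4, value 13
Best: $52.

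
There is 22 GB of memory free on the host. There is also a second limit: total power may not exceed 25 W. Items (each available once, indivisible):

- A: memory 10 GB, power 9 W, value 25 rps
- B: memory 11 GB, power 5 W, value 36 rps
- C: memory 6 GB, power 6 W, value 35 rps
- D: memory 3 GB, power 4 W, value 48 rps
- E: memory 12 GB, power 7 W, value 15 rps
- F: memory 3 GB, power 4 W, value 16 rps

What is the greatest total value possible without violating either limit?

124 rps

Feasible sets respecting both limits:
- A+C+D+F: memory 22, power 23, value 124
- B+C+D: memory 20, power 15, value 119
- A+C+D: memory 19, power 19, value 108
- B+D+F: memory 17, power 13, value 100
Best: 124 rps.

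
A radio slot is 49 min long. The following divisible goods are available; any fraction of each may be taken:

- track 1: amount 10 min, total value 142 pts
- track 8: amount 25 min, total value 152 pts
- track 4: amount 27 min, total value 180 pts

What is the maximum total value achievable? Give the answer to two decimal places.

Take in order of value per unit:
- track 1 (142/10 per unit): all 10 → value 142, running total 142.00
- track 4 (180/27 per unit): all 27 → value 180, running total 322.00
- track 8 (152/25 per unit): 12 of 25 → value 12×152/25 = 72.9600, running total 394.96
Total 394.96.

394.96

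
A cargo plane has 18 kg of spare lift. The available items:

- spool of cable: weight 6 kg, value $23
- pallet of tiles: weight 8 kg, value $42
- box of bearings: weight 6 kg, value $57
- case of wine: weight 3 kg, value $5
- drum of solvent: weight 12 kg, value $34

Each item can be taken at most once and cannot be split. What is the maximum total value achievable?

$104

Check high-value combinations within 18 kg:
- pallet of tiles+box of bearings+case of wine: weight 8+6+3=17, value 42+57+5=104
- pallet of tiles+box of bearings: weight 8+6=14, value 42+57=99
- box of bearings+drum of solvent: weight 6+12=18, value 57+34=91
- spool of cable+box of bearings+case of wine: weight 6+6+3=15, value 23+57+5=85
Best: $104.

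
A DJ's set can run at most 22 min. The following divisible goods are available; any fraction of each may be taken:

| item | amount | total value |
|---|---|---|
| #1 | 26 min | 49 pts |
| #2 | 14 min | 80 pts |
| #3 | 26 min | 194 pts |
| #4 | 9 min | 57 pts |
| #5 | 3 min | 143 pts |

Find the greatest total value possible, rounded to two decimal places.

284.77

Take in order of value per unit:
- #5 (143/3 per unit): all 3 → value 143, running total 143.00
- #3 (194/26 per unit): 19 of 26 → value 19×194/26 = 141.7692, running total 284.77
Total 284.77.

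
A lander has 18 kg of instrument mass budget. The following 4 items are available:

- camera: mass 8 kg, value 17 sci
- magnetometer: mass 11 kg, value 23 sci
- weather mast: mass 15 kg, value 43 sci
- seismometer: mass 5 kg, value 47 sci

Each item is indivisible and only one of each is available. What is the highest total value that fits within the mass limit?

70 sci

Check high-value combinations within 18 kg:
- magnetometer+seismometer: mass 11+5=16, value 23+47=70
- camera+seismometer: mass 8+5=13, value 17+47=64
- seismometer: mass 5, value 47
Best: 70 sci.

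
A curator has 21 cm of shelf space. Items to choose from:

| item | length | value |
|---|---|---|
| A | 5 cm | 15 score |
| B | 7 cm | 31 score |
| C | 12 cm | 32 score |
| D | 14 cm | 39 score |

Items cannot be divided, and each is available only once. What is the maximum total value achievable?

Check high-value combinations within 21 cm:
- B+D: length 7+14=21, value 31+39=70
- B+C: length 7+12=19, value 31+32=63
- A+D: length 5+14=19, value 15+39=54
- A+C: length 5+12=17, value 15+32=47
- A+B: length 5+7=12, value 15+31=46
Best: 70 score.

70 score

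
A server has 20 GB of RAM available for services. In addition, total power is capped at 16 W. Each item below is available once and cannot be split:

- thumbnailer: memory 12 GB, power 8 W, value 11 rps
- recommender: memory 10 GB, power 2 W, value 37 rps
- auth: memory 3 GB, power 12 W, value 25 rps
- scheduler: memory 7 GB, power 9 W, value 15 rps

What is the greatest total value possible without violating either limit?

Feasible sets respecting both limits:
- recommender+auth: memory 13, power 14, value 62
- recommender+scheduler: memory 17, power 11, value 52
- recommender: memory 10, power 2, value 37
- auth: memory 3, power 12, value 25
Best: 62 rps.

62 rps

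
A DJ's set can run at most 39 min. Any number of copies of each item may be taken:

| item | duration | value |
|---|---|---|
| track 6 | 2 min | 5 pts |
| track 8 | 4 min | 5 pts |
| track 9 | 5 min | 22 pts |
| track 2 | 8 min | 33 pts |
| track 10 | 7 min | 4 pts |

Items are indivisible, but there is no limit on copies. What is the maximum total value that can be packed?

165 pts

Best value-per-unit is track 9 at 22/5; filling with it alone gives 7×22 = 154.
Optimal mix: 6×track 9 + 1×track 2 → duration 38, value 165.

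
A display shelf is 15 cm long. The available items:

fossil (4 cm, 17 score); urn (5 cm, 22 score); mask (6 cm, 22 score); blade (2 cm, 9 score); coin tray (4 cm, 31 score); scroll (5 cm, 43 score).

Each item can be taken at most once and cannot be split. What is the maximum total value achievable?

Check high-value combinations within 15 cm:
- fossil+blade+coin tray+scroll: length 4+2+4+5=15, value 17+9+31+43=100
- urn+coin tray+scroll: length 5+4+5=14, value 22+31+43=96
- mask+coin tray+scroll: length 6+4+5=15, value 22+31+43=96
- fossil+coin tray+scroll: length 4+4+5=13, value 17+31+43=91
Best: 100 score.

100 score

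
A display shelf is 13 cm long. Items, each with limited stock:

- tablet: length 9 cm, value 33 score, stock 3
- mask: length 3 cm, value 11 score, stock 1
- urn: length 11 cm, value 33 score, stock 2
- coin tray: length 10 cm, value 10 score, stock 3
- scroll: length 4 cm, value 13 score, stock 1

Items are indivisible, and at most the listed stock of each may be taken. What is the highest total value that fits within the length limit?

Best selections within length 13 and stock limits:
- 1×tablet + 1×scroll: length 13, value 46
- 1×tablet + 1×mask: length 12, value 44
- 1×tablet: length 9, value 33
Best: 46 score.

46 score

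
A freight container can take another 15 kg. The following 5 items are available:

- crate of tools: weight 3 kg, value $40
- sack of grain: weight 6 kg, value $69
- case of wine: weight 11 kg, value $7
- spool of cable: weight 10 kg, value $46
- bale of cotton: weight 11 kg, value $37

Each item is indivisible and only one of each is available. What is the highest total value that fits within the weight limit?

This is a 0/1 knapsack; check combinations near the capacity.
- crate of tools+sack of grain: weight 3+6=9, value 40+69=109
- crate of tools+spool of cable: weight 3+10=13, value 40+46=86
- crate of tools+bale of cotton: weight 3+11=14, value 40+37=77
- sack of grain: weight 6, value 69
Best: $109.

$109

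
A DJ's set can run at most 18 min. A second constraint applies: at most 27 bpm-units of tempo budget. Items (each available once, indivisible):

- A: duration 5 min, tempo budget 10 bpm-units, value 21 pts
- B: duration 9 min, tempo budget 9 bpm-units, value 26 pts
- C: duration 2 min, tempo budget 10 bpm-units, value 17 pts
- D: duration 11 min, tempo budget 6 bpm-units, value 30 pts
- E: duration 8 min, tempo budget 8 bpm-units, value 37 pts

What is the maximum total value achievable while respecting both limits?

68 pts

Feasible sets respecting both limits:
- A+C+D: duration 18, tempo budget 26, value 68
- B+E: duration 17, tempo budget 17, value 63
- A+E: duration 13, tempo budget 18, value 58
- C+E: duration 10, tempo budget 18, value 54
Best: 68 pts.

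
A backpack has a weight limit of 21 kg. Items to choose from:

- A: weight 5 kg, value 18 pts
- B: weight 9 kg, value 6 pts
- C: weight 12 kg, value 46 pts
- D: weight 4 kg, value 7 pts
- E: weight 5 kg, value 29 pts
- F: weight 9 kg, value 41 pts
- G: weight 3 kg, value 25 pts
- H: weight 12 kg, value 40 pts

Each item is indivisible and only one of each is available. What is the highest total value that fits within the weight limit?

102 pts

Check high-value combinations within 21 kg:
- D+E+F+G: weight 4+5+9+3=21, value 7+29+41+25=102
- C+E+G: weight 12+5+3=20, value 46+29+25=100
- E+F+G: weight 5+9+3=17, value 29+41+25=95
- E+G+H: weight 5+3+12=20, value 29+25+40=94
Best: 102 pts.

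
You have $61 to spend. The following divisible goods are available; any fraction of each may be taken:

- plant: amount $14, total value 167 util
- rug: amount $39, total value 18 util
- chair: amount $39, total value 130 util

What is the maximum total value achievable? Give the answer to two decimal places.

Take in order of value per unit:
- plant (167/14 per unit): all 14 → value 167, running total 167.00
- chair (130/39 per unit): all 39 → value 130, running total 297.00
- rug (18/39 per unit): 8 of 39 → value 8×18/39 = 3.6923, running total 300.69
Total 300.69.

300.69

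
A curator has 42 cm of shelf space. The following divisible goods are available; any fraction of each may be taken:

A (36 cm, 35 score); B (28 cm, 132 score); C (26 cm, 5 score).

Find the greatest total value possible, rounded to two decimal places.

Take in order of value per unit:
- B (132/28 per unit): all 28 → value 132, running total 132.00
- A (35/36 per unit): 14 of 36 → value 14×35/36 = 13.6111, running total 145.61
Total 145.61.

145.61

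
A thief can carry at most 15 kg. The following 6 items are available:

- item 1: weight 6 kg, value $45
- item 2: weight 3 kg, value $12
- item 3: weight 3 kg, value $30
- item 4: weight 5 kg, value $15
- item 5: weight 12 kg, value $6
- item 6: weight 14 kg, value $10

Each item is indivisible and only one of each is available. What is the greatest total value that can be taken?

Check high-value combinations within 15 kg:
- item 1+item 3+item 4: weight 6+3+5=14, value 45+30+15=90
- item 1+item 2+item 3: weight 6+3+3=12, value 45+12+30=87
- item 1+item 3: weight 6+3=9, value 45+30=75
Best: $90.

$90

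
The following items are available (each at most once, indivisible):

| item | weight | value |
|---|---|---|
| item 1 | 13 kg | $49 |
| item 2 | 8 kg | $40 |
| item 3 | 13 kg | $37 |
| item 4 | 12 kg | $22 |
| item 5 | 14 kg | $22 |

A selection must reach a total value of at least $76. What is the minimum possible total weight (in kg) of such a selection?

Subsets with value ≥ 76, sorted by total weight:
- item 1+item 2: weight 21, value 89
- item 2+item 3: weight 21, value 77
Minimum weight: 21 kg.

21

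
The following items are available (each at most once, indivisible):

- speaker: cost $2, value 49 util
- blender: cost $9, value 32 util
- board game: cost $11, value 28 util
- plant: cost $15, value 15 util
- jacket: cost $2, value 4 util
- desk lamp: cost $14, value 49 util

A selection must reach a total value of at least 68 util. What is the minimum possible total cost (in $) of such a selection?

11

Subsets with value ≥ 68, sorted by total cost:
- speaker+blender: cost 11, value 81
- speaker+blender+jacket: cost 13, value 85
Minimum cost: 11 $.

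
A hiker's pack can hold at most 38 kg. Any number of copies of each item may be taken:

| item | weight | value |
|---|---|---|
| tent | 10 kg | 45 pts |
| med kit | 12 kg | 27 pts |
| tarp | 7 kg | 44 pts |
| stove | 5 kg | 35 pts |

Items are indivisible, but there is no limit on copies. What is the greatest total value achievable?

Best value-per-unit is stove at 35/5; filling with it alone gives 7×35 = 245.
Optimal mix: 1×tarp + 6×stove → weight 37, value 254.

254 pts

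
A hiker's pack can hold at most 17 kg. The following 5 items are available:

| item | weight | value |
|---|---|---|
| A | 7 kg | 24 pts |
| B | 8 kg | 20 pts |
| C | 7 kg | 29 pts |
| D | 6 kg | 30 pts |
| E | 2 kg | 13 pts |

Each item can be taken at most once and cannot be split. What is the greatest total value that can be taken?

Check high-value combinations within 17 kg:
- C+D+E: weight 7+6+2=15, value 29+30+13=72
- A+D+E: weight 7+6+2=15, value 24+30+13=67
- A+C+E: weight 7+7+2=16, value 24+29+13=66
Best: 72 pts.

72 pts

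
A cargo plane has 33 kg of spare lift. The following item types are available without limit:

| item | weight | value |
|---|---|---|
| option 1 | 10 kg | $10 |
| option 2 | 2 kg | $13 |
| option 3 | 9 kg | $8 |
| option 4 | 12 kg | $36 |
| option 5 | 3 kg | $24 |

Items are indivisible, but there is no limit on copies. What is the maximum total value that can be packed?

$264

Best value-per-unit is option 5 at 24/3, and filling with it alone uses weight 11×3=33. No mix of the others beats 11×24 = 264.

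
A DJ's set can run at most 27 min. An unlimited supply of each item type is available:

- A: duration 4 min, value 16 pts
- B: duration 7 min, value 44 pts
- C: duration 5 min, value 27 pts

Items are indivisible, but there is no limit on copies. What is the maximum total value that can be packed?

159 pts

Best value-per-unit is B at 44/7; filling with it alone gives 3×44 = 132.
Optimal mix: 3×B + 1×C → duration 26, value 159.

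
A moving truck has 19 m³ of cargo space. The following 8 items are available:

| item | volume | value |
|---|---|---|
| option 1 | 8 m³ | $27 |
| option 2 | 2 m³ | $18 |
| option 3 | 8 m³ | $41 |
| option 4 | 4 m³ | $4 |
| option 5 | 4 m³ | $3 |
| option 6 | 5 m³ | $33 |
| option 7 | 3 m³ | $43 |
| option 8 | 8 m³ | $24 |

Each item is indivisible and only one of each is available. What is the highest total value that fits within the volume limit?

This is a 0/1 knapsack; check combinations near the capacity.
- option 2+option 3+option 6+option 7: volume 2+8+5+3=18, value 18+41+33+43=135
- option 1+option 2+option 6+option 7: volume 8+2+5+3=18, value 27+18+33+43=121
- option 2+option 6+option 7+option 8: volume 2+5+3+8=18, value 18+33+43+24=118
- option 3+option 6+option 7: volume 8+5+3=16, value 41+33+43=117
Best: $135.

$135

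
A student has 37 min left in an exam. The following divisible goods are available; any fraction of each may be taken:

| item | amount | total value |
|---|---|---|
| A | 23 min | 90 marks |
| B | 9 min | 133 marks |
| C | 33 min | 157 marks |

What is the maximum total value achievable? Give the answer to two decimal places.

266.21

Take in order of value per unit:
- B (133/9 per unit): all 9 → value 133, running total 133.00
- C (157/33 per unit): 28 of 33 → value 28×157/33 = 133.2121, running total 266.21
Total 266.21.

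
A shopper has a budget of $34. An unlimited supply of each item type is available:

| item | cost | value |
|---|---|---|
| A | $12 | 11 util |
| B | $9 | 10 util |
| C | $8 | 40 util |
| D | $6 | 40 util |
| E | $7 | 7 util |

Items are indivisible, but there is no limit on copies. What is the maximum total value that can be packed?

200 util

Best value-per-unit is D at 40/6; filling with it alone gives 5×40 = 200.
Optimal mix: 2×C + 3×D → cost 34, value 200.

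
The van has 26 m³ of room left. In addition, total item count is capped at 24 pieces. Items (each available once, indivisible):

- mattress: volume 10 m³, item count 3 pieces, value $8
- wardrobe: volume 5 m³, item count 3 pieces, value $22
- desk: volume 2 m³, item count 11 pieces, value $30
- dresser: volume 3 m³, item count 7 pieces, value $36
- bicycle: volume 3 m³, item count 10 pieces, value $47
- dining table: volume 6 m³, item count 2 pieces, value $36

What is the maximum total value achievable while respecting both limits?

$141

Feasible sets respecting both limits:
- wardrobe+dresser+bicycle+dining table: volume 17, item count 22, value 141
- mattress+dresser+bicycle+dining table: volume 22, item count 22, value 127
- wardrobe+desk+dresser+dining table: volume 16, item count 23, value 124
- dresser+bicycle+dining table: volume 12, item count 19, value 119
Best: $141.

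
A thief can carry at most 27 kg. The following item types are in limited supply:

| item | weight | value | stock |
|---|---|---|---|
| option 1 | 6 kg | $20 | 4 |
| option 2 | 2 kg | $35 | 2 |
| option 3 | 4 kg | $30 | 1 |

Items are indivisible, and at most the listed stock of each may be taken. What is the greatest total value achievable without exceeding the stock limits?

$160

Top feasible selections:
- 3×option 1 + 2×option 2 + 1×option 3: weight 26, value 160
- 2×option 1 + 2×option 2 + 1×option 3: weight 20, value 140
- 3×option 1 + 2×option 2: weight 22, value 130
Best: $160.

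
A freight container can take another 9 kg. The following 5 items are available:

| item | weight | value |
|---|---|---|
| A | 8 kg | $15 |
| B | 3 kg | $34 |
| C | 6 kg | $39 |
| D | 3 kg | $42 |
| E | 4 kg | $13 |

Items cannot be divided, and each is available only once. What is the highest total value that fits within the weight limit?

$81

Check high-value combinations within 9 kg:
- C+D: weight 6+3=9, value 39+42=81
- B+D: weight 3+3=6, value 34+42=76
- B+C: weight 3+6=9, value 34+39=73
Best: $81.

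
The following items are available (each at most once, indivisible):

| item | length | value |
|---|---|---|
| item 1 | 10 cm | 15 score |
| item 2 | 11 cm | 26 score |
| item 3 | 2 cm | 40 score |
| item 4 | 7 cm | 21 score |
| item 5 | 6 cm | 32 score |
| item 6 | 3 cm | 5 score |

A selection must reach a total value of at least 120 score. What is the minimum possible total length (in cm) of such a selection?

29

Subsets with value ≥ 120, sorted by total length:
- item 2+item 3+item 4+item 5+item 6: length 29, value 124
- item 1+item 2+item 3+item 4+item 5: length 36, value 134
- item 1+item 2+item 3+item 4+item 5+item 6: length 39, value 139
Minimum length: 29 cm.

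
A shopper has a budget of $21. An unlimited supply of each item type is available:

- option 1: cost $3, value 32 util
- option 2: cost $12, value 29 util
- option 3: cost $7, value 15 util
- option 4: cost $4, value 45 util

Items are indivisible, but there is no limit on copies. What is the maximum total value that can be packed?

231 util

Best value-per-unit is option 4 at 45/4; filling with it alone gives 5×45 = 225.
Optimal mix: 3×option 1 + 3×option 4 → cost 21, value 231.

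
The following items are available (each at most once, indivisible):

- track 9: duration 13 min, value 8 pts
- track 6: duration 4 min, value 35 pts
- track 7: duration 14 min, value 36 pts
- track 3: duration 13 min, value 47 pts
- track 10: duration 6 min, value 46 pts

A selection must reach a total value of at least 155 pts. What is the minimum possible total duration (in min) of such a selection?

37

Subsets with value ≥ 155, sorted by total duration:
- track 6+track 7+track 3+track 10: duration 37, value 164
- track 9+track 6+track 7+track 3+track 10: duration 50, value 172
Minimum duration: 37 min.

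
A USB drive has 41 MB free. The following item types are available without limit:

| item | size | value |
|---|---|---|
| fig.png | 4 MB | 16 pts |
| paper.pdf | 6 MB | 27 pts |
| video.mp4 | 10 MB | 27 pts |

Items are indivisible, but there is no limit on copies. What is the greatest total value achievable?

178 pts

Best value-per-unit is paper.pdf at 27/6; filling with it alone gives 6×27 = 162.
Optimal mix: 1×fig.png + 6×paper.pdf → size 40, value 178.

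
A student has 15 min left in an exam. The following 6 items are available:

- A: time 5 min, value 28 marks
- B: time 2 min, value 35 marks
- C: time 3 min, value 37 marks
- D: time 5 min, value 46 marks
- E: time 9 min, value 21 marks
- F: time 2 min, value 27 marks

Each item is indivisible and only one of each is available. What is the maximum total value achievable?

Check high-value combinations within 15 min:
- A+B+C+D: time 5+2+3+5=15, value 28+35+37+46=146
- B+C+D+F: time 2+3+5+2=12, value 35+37+46+27=145
- A+C+D+F: time 5+3+5+2=15, value 28+37+46+27=138
- A+B+D+F: time 5+2+5+2=14, value 28+35+46+27=136
- A+B+C+F: time 5+2+3+2=12, value 28+35+37+27=127
Best: 146 marks.

146 marks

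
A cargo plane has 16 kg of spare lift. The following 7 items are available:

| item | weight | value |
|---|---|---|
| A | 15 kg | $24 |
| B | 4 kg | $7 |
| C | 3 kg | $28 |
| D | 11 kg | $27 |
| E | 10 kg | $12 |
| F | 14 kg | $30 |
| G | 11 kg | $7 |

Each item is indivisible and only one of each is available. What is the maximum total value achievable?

This is a 0/1 knapsack; check combinations near the capacity.
- C+D: weight 3+11=14, value 28+27=55
- C+E: weight 3+10=13, value 28+12=40
- B+C: weight 4+3=7, value 7+28=35
- C+G: weight 3+11=14, value 28+7=35
- B+D: weight 4+11=15, value 7+27=34
Best: $55.

$55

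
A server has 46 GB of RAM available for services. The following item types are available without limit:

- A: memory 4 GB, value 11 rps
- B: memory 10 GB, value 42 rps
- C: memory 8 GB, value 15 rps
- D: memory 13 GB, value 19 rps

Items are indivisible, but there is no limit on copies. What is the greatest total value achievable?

Best value-per-unit is B at 42/10; filling with it alone gives 4×42 = 168.
Optimal mix: 1×A + 4×B → memory 44, value 179.

179 rps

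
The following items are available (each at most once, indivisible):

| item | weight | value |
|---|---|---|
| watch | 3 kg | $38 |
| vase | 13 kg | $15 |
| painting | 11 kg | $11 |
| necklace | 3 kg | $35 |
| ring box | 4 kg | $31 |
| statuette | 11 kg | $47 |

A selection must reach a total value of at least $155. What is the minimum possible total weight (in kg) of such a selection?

Subsets with value ≥ 155, sorted by total weight:
- watch+painting+necklace+ring box+statuette: weight 32, value 162
- watch+vase+necklace+ring box+statuette: weight 34, value 166
- watch+vase+painting+necklace+ring box+statuette: weight 45, value 177
Minimum weight: 32 kg.

32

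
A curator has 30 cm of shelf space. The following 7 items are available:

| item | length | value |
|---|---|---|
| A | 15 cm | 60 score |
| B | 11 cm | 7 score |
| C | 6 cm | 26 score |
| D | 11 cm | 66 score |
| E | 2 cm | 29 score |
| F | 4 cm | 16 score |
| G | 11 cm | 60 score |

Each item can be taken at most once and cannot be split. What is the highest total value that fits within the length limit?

181 score

Check high-value combinations within 30 cm:
- C+D+E+G: length 6+11+2+11=30, value 26+66+29+60=181
- D+E+F+G: length 11+2+4+11=28, value 66+29+16+60=171
- D+E+G: length 11+2+11=24, value 66+29+60=155
Best: 181 score.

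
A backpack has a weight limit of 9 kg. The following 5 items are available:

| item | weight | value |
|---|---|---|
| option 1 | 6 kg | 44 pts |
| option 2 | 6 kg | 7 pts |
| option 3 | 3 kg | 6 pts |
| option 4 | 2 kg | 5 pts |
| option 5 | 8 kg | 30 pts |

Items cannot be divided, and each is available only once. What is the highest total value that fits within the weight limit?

50 pts

Check high-value combinations within 9 kg:
- option 1+option 3: weight 6+3=9, value 44+6=50
- option 1+option 4: weight 6+2=8, value 44+5=49
- option 1: weight 6, value 44
- option 5: weight 8, value 30
- option 2+option 3: weight 6+3=9, value 7+6=13
Best: 50 pts.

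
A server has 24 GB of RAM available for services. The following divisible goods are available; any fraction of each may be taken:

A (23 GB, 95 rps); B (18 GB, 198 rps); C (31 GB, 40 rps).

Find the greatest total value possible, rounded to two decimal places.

Take in order of value per unit:
- B (198/18 per unit): all 18 → value 198, running total 198.00
- A (95/23 per unit): 6 of 23 → value 6×95/23 = 24.7826, running total 222.78
Total 222.78.

222.78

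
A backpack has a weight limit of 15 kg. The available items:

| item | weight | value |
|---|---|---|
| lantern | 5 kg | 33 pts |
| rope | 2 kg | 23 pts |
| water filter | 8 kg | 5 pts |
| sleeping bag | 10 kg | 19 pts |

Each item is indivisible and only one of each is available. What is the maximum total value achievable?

61 pts

Check high-value combinations within 15 kg:
- lantern+rope+water filter: weight 5+2+8=15, value 33+23+5=61
- lantern+rope: weight 5+2=7, value 33+23=56
- lantern+sleeping bag: weight 5+10=15, value 33+19=52
- rope+sleeping bag: weight 2+10=12, value 23+19=42
Best: 61 pts.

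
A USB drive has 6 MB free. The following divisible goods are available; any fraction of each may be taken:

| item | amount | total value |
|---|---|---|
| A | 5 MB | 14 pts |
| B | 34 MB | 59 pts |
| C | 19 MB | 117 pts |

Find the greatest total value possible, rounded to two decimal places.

Take in order of value per unit:
- C (117/19 per unit): 6 of 19 → value 6×117/19 = 36.9474, running total 36.95
Total 36.95.

36.95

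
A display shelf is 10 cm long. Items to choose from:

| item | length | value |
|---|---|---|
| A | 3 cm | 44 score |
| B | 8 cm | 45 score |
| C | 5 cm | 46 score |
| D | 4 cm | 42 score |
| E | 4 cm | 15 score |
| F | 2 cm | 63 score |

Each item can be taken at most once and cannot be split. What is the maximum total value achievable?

153 score

This is a 0/1 knapsack; check combinations near the capacity.
- A+C+F: length 3+5+2=10, value 44+46+63=153
- A+D+F: length 3+4+2=9, value 44+42+63=149
- A+E+F: length 3+4+2=9, value 44+15+63=122
- D+E+F: length 4+4+2=10, value 42+15+63=120
Best: 153 score.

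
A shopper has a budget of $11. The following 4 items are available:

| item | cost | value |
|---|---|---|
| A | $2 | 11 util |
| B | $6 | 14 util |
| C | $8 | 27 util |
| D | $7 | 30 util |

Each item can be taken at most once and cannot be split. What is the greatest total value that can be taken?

Check high-value combinations within $11:
- A+D: cost 2+7=9, value 11+30=41
- A+C: cost 2+8=10, value 11+27=38
- D: cost 7, value 30
- C: cost 8, value 27
Best: 41 util.

41 util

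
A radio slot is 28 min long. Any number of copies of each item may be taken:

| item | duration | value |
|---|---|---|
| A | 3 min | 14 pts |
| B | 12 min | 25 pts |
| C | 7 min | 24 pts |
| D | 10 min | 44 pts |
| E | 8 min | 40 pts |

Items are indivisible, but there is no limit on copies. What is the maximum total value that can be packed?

Best value-per-unit is E at 40/8; filling with it alone gives 3×40 = 120.
Optimal mix: 4×A + 2×E → duration 28, value 136.

136 pts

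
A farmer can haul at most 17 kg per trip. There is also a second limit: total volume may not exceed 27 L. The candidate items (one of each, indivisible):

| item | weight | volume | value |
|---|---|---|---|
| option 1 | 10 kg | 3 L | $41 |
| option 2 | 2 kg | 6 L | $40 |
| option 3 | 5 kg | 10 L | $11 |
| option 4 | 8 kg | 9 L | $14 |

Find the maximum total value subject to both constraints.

Feasible sets respecting both limits:
- option 1+option 2+option 3: weight 17, volume 19, value 92
- option 1+option 2: weight 12, volume 9, value 81
- option 2+option 3+option 4: weight 15, volume 25, value 65
Best: $92.

$92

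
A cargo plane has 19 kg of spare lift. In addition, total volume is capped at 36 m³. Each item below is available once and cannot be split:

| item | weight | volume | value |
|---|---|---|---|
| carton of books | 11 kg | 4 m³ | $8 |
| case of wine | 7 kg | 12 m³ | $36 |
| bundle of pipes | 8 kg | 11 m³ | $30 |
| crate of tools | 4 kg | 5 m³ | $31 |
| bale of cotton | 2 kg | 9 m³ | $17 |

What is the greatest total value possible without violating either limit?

$97

Feasible sets respecting both limits:
- case of wine+bundle of pipes+crate of tools: weight 19, volume 28, value 97
- case of wine+crate of tools+bale of cotton: weight 13, volume 26, value 84
- case of wine+bundle of pipes+bale of cotton: weight 17, volume 32, value 83
Best: $97.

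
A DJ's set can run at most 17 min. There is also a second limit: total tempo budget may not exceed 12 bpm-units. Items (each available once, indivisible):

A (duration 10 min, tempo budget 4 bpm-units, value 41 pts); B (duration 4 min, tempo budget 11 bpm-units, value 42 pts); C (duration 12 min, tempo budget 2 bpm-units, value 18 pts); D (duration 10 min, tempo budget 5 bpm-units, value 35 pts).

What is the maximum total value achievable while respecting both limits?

42 pts

Feasible sets respecting both limits:
- B: duration 4, tempo budget 11, value 42
- A: duration 10, tempo budget 4, value 41
- D: duration 10, tempo budget 5, value 35
- C: duration 12, tempo budget 2, value 18
Best: 42 pts.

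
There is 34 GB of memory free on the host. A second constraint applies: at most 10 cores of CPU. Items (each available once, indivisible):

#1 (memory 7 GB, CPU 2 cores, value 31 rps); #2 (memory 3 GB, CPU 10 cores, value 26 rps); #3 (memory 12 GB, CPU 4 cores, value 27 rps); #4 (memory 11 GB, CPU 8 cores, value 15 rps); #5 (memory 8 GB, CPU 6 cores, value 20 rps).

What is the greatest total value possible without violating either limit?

58 rps

Feasible sets respecting both limits:
- #1+#3: memory 19, CPU 6, value 58
- #1+#5: memory 15, CPU 8, value 51
- #3+#5: memory 20, CPU 10, value 47
Best: 58 rps.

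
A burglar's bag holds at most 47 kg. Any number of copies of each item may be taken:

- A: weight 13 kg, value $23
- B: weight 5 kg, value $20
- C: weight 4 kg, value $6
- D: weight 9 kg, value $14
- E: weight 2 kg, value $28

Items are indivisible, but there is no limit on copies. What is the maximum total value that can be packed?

Best value-per-unit is E at 28/2, and filling with it alone uses weight 23×2=46. No mix of the others beats 23×28 = 644.

$644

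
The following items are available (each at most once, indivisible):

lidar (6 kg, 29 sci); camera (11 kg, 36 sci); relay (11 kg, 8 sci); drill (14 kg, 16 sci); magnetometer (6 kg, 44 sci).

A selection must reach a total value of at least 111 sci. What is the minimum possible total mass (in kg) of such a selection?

Subsets with value ≥ 111, sorted by total mass:
- lidar+camera+relay+magnetometer: mass 34, value 117
- lidar+camera+drill+magnetometer: mass 37, value 125
Minimum mass: 34 kg.

34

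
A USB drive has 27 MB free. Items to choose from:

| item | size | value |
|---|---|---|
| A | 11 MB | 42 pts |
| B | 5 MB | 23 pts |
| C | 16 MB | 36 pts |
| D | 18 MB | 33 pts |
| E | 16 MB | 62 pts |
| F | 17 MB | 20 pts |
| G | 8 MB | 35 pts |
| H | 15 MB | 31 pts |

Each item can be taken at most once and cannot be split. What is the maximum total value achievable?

104 pts

Check high-value combinations within 27 MB:
- A+E: size 11+16=27, value 42+62=104
- A+B+G: size 11+5+8=24, value 42+23+35=100
- E+G: size 16+8=24, value 62+35=97
Best: 104 pts.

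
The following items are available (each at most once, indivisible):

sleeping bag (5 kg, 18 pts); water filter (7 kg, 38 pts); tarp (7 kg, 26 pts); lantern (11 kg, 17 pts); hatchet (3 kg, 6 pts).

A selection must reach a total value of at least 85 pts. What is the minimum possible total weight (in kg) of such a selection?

Subsets with value ≥ 85, sorted by total weight:
- sleeping bag+water filter+tarp+hatchet: weight 22, value 88
- water filter+tarp+lantern+hatchet: weight 28, value 87
- sleeping bag+water filter+tarp+lantern: weight 30, value 99
Minimum weight: 22 kg.

22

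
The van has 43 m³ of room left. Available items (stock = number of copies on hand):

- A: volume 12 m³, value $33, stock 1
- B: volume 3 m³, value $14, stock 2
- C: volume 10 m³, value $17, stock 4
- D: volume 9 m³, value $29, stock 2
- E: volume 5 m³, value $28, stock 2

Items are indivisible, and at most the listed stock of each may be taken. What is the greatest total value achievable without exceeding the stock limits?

$161

Best selections within volume 43 and stock limits:
- 1×A + 1×B + 2×D + 2×E: volume 43, value 161
- 1×A + 2×D + 2×E: volume 40, value 147
- 1×A + 2×B + 2×D + 1×E: volume 41, value 147
Best: $161.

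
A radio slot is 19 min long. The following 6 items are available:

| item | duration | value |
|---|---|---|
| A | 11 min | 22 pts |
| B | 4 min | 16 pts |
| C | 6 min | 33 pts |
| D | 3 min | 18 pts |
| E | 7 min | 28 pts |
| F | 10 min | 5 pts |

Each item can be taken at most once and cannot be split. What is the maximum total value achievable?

79 pts

This is a 0/1 knapsack; check combinations near the capacity.
- C+D+E: duration 6+3+7=16, value 33+18+28=79
- B+C+E: duration 4+6+7=17, value 16+33+28=77
- B+C+D: duration 4+6+3=13, value 16+33+18=67
- B+D+E: duration 4+3+7=14, value 16+18+28=62
Best: 79 pts.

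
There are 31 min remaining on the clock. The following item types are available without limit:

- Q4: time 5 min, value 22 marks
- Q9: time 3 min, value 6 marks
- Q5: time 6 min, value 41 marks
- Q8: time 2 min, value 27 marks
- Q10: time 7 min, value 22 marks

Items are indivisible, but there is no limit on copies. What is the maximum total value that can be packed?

Best value-per-unit is Q8 at 27/2, and filling with it alone uses time 15×2=30. No mix of the others beats 15×27 = 405.

405 marks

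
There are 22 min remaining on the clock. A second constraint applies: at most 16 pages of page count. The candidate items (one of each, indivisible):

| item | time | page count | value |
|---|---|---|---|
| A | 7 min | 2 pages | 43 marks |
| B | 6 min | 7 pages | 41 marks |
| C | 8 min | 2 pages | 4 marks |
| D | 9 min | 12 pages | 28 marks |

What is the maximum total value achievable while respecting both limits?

88 marks

Feasible sets respecting both limits:
- A+B+C: time 21, page count 11, value 88
- A+B: time 13, page count 9, value 84
- A+D: time 16, page count 14, value 71
Best: 88 marks.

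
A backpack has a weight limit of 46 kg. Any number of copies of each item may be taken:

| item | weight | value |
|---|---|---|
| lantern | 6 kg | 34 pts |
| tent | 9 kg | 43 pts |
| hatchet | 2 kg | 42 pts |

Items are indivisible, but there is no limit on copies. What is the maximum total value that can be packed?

966 pts

Best value-per-unit is hatchet at 42/2, and filling with it alone uses weight 23×2=46. No mix of the others beats 23×42 = 966.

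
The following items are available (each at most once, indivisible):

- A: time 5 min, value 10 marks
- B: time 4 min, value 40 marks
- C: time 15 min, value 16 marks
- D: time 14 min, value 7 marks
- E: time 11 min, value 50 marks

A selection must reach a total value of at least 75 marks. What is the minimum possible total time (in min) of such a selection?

Subsets with value ≥ 75, sorted by total time:
- B+E: time 15, value 90
- A+B+E: time 20, value 100
- B+D+E: time 29, value 97
Minimum time: 15 min.

15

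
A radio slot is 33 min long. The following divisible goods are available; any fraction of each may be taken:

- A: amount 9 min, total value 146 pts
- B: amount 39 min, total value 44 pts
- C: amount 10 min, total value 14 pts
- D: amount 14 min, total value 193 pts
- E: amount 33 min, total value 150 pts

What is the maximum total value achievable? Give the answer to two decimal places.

384.45

Take in order of value per unit:
- A (146/9 per unit): all 9 → value 146, running total 146.00
- D (193/14 per unit): all 14 → value 193, running total 339.00
- E (150/33 per unit): 10 of 33 → value 10×150/33 = 45.4545, running total 384.45
Total 384.45.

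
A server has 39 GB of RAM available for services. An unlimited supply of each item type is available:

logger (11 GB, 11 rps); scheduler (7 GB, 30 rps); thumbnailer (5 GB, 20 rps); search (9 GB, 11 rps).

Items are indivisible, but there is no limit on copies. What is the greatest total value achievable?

Best value-per-unit is scheduler at 30/7; filling with it alone gives 5×30 = 150.
Optimal mix: 4×scheduler + 2×thumbnailer → memory 38, value 160.

160 rps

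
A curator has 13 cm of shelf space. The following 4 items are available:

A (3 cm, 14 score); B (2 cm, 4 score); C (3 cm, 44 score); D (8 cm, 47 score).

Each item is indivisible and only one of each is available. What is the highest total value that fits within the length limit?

This is a 0/1 knapsack; check combinations near the capacity.
- B+C+D: length 2+3+8=13, value 4+44+47=95
- C+D: length 3+8=11, value 44+47=91
- A+B+D: length 3+2+8=13, value 14+4+47=65
Best: 95 score.

95 score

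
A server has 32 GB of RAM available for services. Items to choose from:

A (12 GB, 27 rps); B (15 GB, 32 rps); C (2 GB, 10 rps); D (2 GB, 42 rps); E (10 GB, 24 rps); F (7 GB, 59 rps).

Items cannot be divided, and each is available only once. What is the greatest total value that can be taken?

Check high-value combinations within 32 GB:
- A+D+E+F: memory 12+2+10+7=31, value 27+42+24+59=152
- B+C+D+F: memory 15+2+2+7=26, value 32+10+42+59=143
- A+C+D+F: memory 12+2+2+7=23, value 27+10+42+59=138
- C+D+E+F: memory 2+2+10+7=21, value 10+42+24+59=135
- B+D+F: memory 15+2+7=24, value 32+42+59=133
Best: 152 rps.

152 rps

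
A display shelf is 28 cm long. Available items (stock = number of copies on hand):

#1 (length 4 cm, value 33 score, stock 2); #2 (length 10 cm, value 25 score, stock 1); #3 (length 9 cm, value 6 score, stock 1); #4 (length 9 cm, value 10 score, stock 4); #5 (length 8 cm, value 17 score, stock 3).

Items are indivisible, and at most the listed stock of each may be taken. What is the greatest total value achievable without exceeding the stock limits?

108 score

Top feasible selections:
- 2×#1 + 1×#2 + 1×#5: length 26, value 108
- 2×#1 + 1×#2 + 1×#4: length 27, value 101
- 2×#1 + 2×#5: length 24, value 100
Best: 108 score.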